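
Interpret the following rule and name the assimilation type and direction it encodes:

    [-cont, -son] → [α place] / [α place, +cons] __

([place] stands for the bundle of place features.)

progressive place assimilation

The rule copies the place features (abbreviated [place]) from the environment onto the target, so the assimilating feature is place.
Since the environment is written before the underscore, the trigger precedes the target; the direction is progressive.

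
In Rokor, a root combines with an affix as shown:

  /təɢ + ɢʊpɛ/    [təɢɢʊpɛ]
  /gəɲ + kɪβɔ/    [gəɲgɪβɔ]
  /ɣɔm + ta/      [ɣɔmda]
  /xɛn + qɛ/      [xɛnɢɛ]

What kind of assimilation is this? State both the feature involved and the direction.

progressive voicing assimilation

Underlying /k/ is realised as [g] next to /ɲ/; /ɲ/ itself does not change.
/k/ is voiceless while /ɲ/ is voiced; the output [g] is voiced, matching the trigger — so the feature that spreads is voicing.
Place and manner are unchanged, so the assimilation is partial, not total.
The same holds elsewhere in the data: /t/ → [d] after /m/ (voiceless → voiced, matching voiced); /q/ → [ɢ] after /n/ (voiceless → voiced, matching voiced) — only voicing changes, and always toward the preceding segment.
No alternation appears in [təɢɢʊpɛ]: there the adjacent consonants already agree in voicing (/ɢ/ and /ɢ/ are both voiced), so this form is consistent with the same rule.
Since the segment that changes follows the conditioning segment, the assimilation is progressive.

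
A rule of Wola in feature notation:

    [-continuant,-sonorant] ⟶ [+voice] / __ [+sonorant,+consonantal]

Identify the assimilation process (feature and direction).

regressive voicing assimilation

The structural change is [+voice], and the conditioning segment [+sonorant,+consonantal] (a sonorant consonant) is itself voiced, so the target comes to share the voicing of its neighbour — voicing assimilation.
Since the environment is written after the underscore, the trigger follows the target; the direction is regressive.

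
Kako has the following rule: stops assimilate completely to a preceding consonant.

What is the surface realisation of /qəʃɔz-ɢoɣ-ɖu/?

/ɢ/ is the segment targeted by the rule; it sits immediately after /z/, so it assimilates completely and surfaces as [z].
At the second juncture, /ɖ/ likewise becomes [ɣ] adjacent to /ɣ/.

[qəʃɔzzoɣɣu]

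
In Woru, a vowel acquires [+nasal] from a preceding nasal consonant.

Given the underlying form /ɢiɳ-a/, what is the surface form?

The vowel /a/ is adjacent to the preceding nasal /ɳ/, so it acquires [+nasal] and surfaces as [ã].

[ɢiɳã]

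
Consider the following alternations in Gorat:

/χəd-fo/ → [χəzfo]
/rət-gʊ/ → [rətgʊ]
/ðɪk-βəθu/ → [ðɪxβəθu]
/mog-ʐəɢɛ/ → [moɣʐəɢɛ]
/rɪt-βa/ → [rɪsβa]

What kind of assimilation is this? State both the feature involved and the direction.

The segment that alternates is /d/, which surfaces as [z] when adjacent to /f/.
The change stop → fricative matches the manner of the following /f/, identifying this as manner assimilation.
Place and voice are unchanged, so the assimilation is partial, not total.
Checking the remaining alternations: /k/ → [x] before /β/ (stop → fricative, matching a fricative); /g/ → [ɣ] before /ʐ/ (stop → fricative, matching a fricative); /t/ → [s] before /β/ (stop → fricative, matching a fricative) — only manner changes, and always toward the following segment.
No alternation appears in [rətgʊ]: there the adjacent consonants already agree in manner (/t/ and /g/ are both stops), so this form is consistent with the same rule.
The trigger is the following segment, so the direction is regressive (anticipatory).

regressive manner assimilation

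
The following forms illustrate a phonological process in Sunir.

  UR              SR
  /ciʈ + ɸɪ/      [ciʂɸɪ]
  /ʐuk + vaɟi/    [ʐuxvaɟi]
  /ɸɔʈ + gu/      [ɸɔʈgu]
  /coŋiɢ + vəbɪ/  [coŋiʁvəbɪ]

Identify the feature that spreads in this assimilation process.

The segment that alternates is /ʈ/, which surfaces as [ʂ] when adjacent to /ɸ/.
The change stop → fricative matches the manner of the following /ɸ/, identifying this as manner assimilation.
The same holds elsewhere in the data: /k/ → [x] before /v/ (stop → fricative, matching a fricative); /ɢ/ → [ʁ] before /v/ (stop → fricative, matching a fricative) — only manner changes, and always toward the following segment.
Nothing changes in [ɸɔʈgu]: there the adjacent consonants already agree in manner (/ʈ/ and /g/ are both stops), so this form is consistent with the same rule.

manner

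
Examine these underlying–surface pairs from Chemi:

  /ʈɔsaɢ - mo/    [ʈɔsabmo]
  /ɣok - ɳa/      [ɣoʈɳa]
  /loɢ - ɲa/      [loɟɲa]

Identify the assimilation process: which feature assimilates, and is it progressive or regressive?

regressive place assimilation

Comparing underlying and surface forms, /ɢ/ → [b] is the alternation; the neighbouring /m/ is constant.
/ɢ/ is uvular while /m/ is bilabial; the output [b] is bilabial, matching the trigger — so the feature that spreads is place.
Manner and voice are unchanged, so the assimilation is partial, not total.
The other alternating forms pattern the same way: /k/ → [ʈ] before /ɳ/ (velar → retroflex, matching retroflex); /ɢ/ → [ɟ] before /ɲ/ (uvular → palatal, matching palatal) — only place changes, and always toward the following segment.
The trigger is the following segment, so the direction is regressive (anticipatory).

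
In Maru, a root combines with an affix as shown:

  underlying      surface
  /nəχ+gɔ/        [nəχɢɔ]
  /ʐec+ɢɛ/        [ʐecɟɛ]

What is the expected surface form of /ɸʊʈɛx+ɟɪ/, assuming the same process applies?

[ɸʊʈɛxgɪ]

The data show progressive place assimilation: /g/ → [ɢ] after /χ/; /ɢ/ → [ɟ] after /c/. In each pair only place changes, matching the preceding consonant, while manner and voice stay constant.
/ɟ/ is a voiced palatal stop. The preceding trigger /x/ is velar, so /ɟ/ must become velar as well.
Changing only its place to velar gives [g] — the voiced velar stop.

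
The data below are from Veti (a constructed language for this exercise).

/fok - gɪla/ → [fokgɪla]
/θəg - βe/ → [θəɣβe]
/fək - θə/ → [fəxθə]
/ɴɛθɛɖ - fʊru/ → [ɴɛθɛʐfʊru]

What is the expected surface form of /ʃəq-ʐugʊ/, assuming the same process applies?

[ʃəχʐugʊ]

The data show regressive manner assimilation: /g/ → [ɣ] before /β/; /k/ → [x] before /θ/; /ɖ/ → [ʐ] before /f/. In each pair only manner changes, matching the following consonant, while place and voice stay constant.
No alternation appears in [fokgɪla]: there the adjacent consonants already agree in manner (/k/ and /g/ are both stops), so this form is consistent with the same rule.
/q/ is a voiceless uvular stop. The following trigger /ʐ/ is a fricative, so /q/ must become a fricative as well.
A voiceless uvular fricative is [χ], so the surface segment is [χ].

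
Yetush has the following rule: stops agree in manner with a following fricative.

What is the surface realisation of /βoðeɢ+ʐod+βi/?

[βoðeʁʐozβi]

The rule targets /ɢ/ (voiced uvular stop), which sits before the trigger /ʐ/ (fricative).
Changing only its manner to fricative gives [ʁ] — the voiced uvular fricative.
At the second juncture, /d/ likewise becomes [z] adjacent to /β/.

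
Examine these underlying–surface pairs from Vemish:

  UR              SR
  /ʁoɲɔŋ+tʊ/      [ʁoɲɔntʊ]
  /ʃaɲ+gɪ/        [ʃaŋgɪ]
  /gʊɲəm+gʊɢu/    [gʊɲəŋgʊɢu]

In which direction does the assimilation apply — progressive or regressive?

regressive

Comparing underlying and surface forms, /ŋ/ → [n] is the alternation; the neighbouring /t/ is constant.
The change velar → alveolar matches the place of the following /t/, identifying this as place assimilation.
The same holds elsewhere in the data: /ɲ/ → [ŋ] before /g/ (palatal → velar, matching velar); /m/ → [ŋ] before /g/ (bilabial → velar, matching velar) — only place changes, and always toward the following segment.
Since the segment that changes precedes the conditioning segment, the assimilation is regressive.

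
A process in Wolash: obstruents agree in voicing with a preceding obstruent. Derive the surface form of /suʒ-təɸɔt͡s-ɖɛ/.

[suʒdəɸɔt͡sʈɛ]

The rule targets /t/ (voiceless alveolar stop), which sits after the trigger /ʒ/ (voiced).
A voiced alveolar stop is [d], so the surface segment is [d].
The same rule applies at the second boundary: /ɖ/ → [ʈ] next to /t͡s/.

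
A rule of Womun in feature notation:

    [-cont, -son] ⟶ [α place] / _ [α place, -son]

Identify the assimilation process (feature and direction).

The shared variable α links the value of the place features (abbreviated [place]) on the target to the same value on the neighbouring segment, so place is the feature that assimilates.
The conditioning segment sits to the right of the focus bar, meaning the trigger follows the segment that changes — regressive assimilation.

regressive place assimilation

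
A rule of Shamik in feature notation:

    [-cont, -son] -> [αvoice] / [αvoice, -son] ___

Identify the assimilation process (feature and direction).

The shared variable α links the value of [voice] on the target to the same value on the neighbouring segment, so voicing is the feature that assimilates.
Since the environment is written before the underscore, the trigger precedes the target; the direction is progressive.

progressive voicing assimilation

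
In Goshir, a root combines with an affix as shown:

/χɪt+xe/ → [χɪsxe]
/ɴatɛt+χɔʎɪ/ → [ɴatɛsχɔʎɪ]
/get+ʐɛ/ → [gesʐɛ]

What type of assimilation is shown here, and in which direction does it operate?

regressive manner assimilation

Comparing underlying and surface forms, /t/ → [s] is the alternation; the neighbouring /x/ is constant.
The change stop → fricative matches the manner of the following /x/, identifying this as manner assimilation.
Place and voice are unchanged, so the assimilation is partial, not total.
The other alternating forms pattern the same way: /t/ → [s] before /χ/ (stop → fricative, matching a fricative); /t/ → [s] before /ʐ/ (stop → fricative, matching a fricative) — only manner changes, and always toward the following segment.
The trigger is the following segment, so the direction is regressive (anticipatory).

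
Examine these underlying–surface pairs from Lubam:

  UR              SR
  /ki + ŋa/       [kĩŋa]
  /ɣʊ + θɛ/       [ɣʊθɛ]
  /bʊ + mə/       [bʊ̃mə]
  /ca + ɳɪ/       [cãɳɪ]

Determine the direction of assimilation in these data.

regressive

The vowel /i/ surfaces as nasalised [ĩ] next to the following nasal /ŋ/ — it has acquired the [+nasal] feature of its neighbour.
Likewise in the remaining data: /ʊ/ → [ʊ̃] before /m/; /a/ → [ã] before /ɳ/ — each time a vowel is nasalised next to a following nasal.
No change occurs in [ɣʊθɛ] because the vowel at the boundary is adjacent to an oral consonant, not a nasal (/ʊ/ next to /θ/).
Because the conditioning nasal is to the right of the vowel that changes, the process is regressive (anticipatory).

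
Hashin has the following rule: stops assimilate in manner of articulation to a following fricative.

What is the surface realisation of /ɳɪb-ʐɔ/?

The rule targets /b/ (voiced bilabial stop), which sits before the trigger /ʐ/ (fricative).
A voiced bilabial fricative is [β], so the surface segment is [β].

[ɳɪβʐɔ]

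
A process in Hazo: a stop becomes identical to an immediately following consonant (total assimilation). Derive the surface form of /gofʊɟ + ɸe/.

/ɟ/ is the segment targeted by the rule; it sits immediately before /ɸ/, so it assimilates completely and surfaces as [ɸ].

[gofʊɸɸe]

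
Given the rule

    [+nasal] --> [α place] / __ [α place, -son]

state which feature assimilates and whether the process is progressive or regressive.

The rule copies the place features (abbreviated [place]) from the environment onto the target, so the assimilating feature is place.
Since the environment is written after the underscore, the trigger follows the target; the direction is regressive.

regressive place assimilation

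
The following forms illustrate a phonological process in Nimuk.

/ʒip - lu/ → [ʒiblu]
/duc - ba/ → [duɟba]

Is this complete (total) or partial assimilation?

The segment that alternates is /p/, which surfaces as [b] when adjacent to /l/.
/p/ is voiceless while /l/ is voiced; the output [b] is voiced, matching the trigger — so the feature that spreads is voicing.
Place and manner are unchanged, so the assimilation is partial, not total.
The same holds elsewhere in the data: /c/ → [ɟ] before /b/ (voiceless → voiced, matching voiced) — only voicing changes, and always toward the following segment.

partial assimilation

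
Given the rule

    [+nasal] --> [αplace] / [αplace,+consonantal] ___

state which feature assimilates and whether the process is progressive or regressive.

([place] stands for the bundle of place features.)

The rule copies the place features (abbreviated [place]) from the environment onto the target, so the assimilating feature is place.
The conditioning segment sits to the left of the focus bar, meaning the trigger precedes the segment that changes — progressive assimilation.

progressive place assimilation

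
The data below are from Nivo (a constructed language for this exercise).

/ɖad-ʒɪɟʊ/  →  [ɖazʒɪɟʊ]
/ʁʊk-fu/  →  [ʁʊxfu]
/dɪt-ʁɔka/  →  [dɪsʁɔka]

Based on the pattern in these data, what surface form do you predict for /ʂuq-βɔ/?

[ʂuχβɔ]

The data show regressive manner assimilation: /d/ → [z] before /ʒ/; /k/ → [x] before /f/; /t/ → [s] before /ʁ/. In each pair only manner changes, matching the following consonant, while place and voice stay constant.
The rule targets /q/ (voiceless uvular stop), which sits before the trigger /β/ (fricative).
The voiceless uvular fricative is [χ], so /q/ → [χ].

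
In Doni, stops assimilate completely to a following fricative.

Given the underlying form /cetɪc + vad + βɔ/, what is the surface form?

[cetɪvvaββɔ]

/c/ is the segment targeted by the rule; it sits immediately before /v/, so it assimilates completely and surfaces as [v].
At the second juncture, /d/ likewise becomes [β] adjacent to /β/.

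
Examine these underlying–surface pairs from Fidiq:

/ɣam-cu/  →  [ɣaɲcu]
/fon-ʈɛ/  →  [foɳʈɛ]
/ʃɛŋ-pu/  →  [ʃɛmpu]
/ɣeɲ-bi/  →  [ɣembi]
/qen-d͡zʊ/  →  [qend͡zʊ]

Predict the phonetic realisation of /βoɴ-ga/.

The data show regressive place assimilation: /m/ → [ɲ] before /c/; /n/ → [ɳ] before /ʈ/; /ŋ/ → [m] before /p/; /ɲ/ → [m] before /b/. In each pair only place changes, matching the following consonant, while manner and voice stay constant.
No alternation appears in [qend͡zʊ]: there the adjacent consonants already agree in place (/n/ and /d͡z/ are both alveolar), so this form is consistent with the same rule.
The rule targets /ɴ/ (voiced uvular nasal), which sits before the trigger /g/ (velar).
A voiced velar nasal is [ŋ], so the surface segment is [ŋ].

[βoŋga]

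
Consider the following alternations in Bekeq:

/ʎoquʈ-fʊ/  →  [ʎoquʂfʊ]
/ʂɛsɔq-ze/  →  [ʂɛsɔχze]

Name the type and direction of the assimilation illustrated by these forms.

regressive manner assimilation

Comparing underlying and surface forms, /ʈ/ → [ʂ] is the alternation; the neighbouring /f/ is constant.
The change stop → fricative matches the manner of the following /f/, identifying this as manner assimilation.
Place and voice are unchanged, so the assimilation is partial, not total.
The other alternating form patterns the same way: /q/ → [χ] before /z/ (stop → fricative, matching a fricative) — only manner changes, and always toward the following segment.
The trigger is the following segment, so the direction is regressive (anticipatory).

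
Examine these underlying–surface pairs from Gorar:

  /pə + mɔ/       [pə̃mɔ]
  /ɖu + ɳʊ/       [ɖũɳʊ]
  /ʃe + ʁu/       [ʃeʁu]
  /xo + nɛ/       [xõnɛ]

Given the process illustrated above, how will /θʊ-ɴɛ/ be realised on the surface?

The data show regressive nasality assimilation (vowel nasalisation): /ə/ → [ə̃] before /m/; /u/ → [ũ] before /ɳ/; /o/ → [õ] before /n/ — a vowel is nasalised by an immediately following nasal consonant.
No change occurs in [ʃeʁu] because the vowel at the boundary is adjacent to an oral consonant, not a nasal (/e/ next to /ʁ/).
/ʊ/ sits next to the nasal /ɴ/ and is therefore nasalised to [ʊ̃].

[θʊ̃ɴɛ]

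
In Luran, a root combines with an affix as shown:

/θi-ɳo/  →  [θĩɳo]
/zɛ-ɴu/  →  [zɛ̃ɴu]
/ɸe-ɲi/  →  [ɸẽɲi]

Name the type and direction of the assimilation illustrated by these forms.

The vowel /i/ surfaces as nasalised [ĩ] next to the following nasal /ɳ/ — it has acquired the [+nasal] feature of its neighbour.
Likewise in the remaining data: /ɛ/ → [ɛ̃] before /ɴ/; /e/ → [ẽ] before /ɲ/ — each time a vowel is nasalised next to a following nasal.
Because the conditioning nasal is to the right of the vowel that changes, the process is regressive (anticipatory).

regressive nasality assimilation (vowel nasalisation)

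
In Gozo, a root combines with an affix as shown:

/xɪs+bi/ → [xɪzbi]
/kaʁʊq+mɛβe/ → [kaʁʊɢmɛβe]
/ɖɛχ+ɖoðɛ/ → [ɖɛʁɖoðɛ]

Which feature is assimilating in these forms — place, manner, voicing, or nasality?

voicing

Comparing underlying and surface forms, /s/ → [z] is the alternation; the neighbouring /b/ is constant.
The change voiceless → voiced matches the voicing of the following /b/, identifying this as voicing assimilation.
The same holds elsewhere in the data: /q/ → [ɢ] before /m/ (voiceless → voiced, matching voiced); /χ/ → [ʁ] before /ɖ/ (voiceless → voiced, matching voiced) — only voicing changes, and always toward the following segment.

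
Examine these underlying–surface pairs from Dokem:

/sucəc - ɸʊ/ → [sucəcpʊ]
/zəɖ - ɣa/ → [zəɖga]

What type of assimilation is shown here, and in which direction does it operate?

The segment that alternates is /ɸ/, which surfaces as [p] when adjacent to /c/.
The change fricative → stop matches the manner of the preceding /c/, identifying this as manner assimilation.
Place and voice are unchanged, so the assimilation is partial, not total.
Checking the remaining alternation: /ɣ/ → [g] after /ɖ/ (fricative → stop, matching a stop) — only manner changes, and always toward the preceding segment.
Since the segment that changes follows the conditioning segment, the assimilation is progressive.

progressive manner assimilation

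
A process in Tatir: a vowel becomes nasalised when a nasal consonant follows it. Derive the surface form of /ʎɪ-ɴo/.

[ʎɪ̃ɴo]

The vowel /ɪ/ is adjacent to the following nasal /ɴ/, so it acquires [+nasal] and surfaces as [ɪ̃].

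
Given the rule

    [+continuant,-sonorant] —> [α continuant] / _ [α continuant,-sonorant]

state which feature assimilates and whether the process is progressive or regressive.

The rule copies [continuant] (continuancy) from the environment onto the target fricatives; since [±continuant] encodes the stop/fricative manner contrast, the assimilating dimension is manner.
The conditioning segment sits to the right of the focus bar, meaning the trigger follows the segment that changes — regressive assimilation.

regressive manner assimilation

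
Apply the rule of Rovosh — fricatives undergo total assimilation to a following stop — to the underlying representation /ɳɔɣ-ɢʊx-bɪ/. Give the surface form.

[ɳɔɢɢʊbbɪ]

/ɣ/ is the segment targeted by the rule; it sits immediately before /ɢ/, so it assimilates completely and surfaces as [ɢ].
At the second juncture, /x/ likewise becomes [b] adjacent to /b/.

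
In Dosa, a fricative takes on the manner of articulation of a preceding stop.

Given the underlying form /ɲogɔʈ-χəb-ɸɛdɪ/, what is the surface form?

The rule targets /χ/ (voiceless uvular fricative), which sits after the trigger /ʈ/ (stop).
Changing only its manner to stop gives [q] — the voiceless uvular stop.
At the second juncture, /ɸ/ likewise becomes [p] adjacent to /b/.

[ɲogɔʈqəbpɛdɪ]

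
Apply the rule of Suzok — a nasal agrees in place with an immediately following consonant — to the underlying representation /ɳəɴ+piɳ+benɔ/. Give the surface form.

The rule targets /ɴ/ (voiced uvular nasal), which sits before the trigger /p/ (bilabial).
Changing only its place to bilabial gives [m] — the voiced bilabial nasal.
At the second juncture, /ɳ/ likewise becomes [m] adjacent to /b/.

[ɳəmpimbenɔ]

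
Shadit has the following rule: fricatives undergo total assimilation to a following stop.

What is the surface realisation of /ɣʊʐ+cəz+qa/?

[ɣʊccəqqa]

/ʐ/ is the segment targeted by the rule; it sits immediately before /c/, so it assimilates completely and surfaces as [c].
At the second juncture, /z/ likewise becomes [q] adjacent to /q/.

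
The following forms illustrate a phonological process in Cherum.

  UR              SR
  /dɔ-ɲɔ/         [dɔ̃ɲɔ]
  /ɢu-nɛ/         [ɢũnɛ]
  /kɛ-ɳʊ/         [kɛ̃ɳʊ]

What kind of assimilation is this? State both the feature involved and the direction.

regressive nasality assimilation (vowel nasalisation)

The vowel /ɔ/ surfaces as nasalised [ɔ̃] next to the following nasal /ɲ/ — it has acquired the [+nasal] feature of its neighbour.
The other forms show the same pattern: /u/ → [ũ] before /n/; /ɛ/ → [ɛ̃] before /ɳ/ — each time a vowel is nasalised next to a following nasal.
Because the conditioning nasal is to the right of the vowel that changes, the process is regressive (anticipatory).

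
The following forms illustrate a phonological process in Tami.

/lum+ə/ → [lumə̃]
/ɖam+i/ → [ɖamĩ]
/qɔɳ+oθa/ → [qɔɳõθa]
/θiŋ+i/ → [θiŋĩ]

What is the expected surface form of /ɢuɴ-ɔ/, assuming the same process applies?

The data show progressive nasality assimilation (vowel nasalisation): /ə/ → [ə̃] after /m/; /i/ → [ĩ] after /m/; /o/ → [õ] after /ɳ/; /i/ → [ĩ] after /ŋ/ — a vowel is nasalised by an immediately preceding nasal consonant.
/ɔ/ sits next to the nasal /ɴ/ and is therefore nasalised to [ɔ̃].

[ɢuɴɔ̃]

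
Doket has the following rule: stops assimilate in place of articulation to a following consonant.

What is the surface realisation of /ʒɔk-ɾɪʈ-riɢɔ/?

[ʒɔtɾɪtriɢɔ]

/k/ is a voiceless velar stop. The following trigger /ɾ/ is alveolar, so /k/ must become alveolar as well.
Changing only its place to alveolar gives [t] — the voiceless alveolar stop.
The same rule applies at the second boundary: /ʈ/ → [t] next to /r/.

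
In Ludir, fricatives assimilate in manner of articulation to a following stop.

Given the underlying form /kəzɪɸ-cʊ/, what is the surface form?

/ɸ/ is a voiceless bilabial fricative. The following trigger /c/ is a stop, so /ɸ/ must become a stop as well.
Changing only its manner to stop gives [p] — the voiceless bilabial stop.

[kəzɪpcʊ]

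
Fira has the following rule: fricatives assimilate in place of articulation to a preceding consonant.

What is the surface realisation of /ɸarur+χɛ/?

[ɸarursɛ]

/χ/ is a voiceless uvular fricative. The preceding trigger /r/ is alveolar, so /χ/ must become alveolar as well.
A voiceless alveolar fricative is [s], so the surface segment is [s].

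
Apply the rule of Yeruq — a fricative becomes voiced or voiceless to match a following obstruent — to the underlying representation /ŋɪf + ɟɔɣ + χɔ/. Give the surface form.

/f/ is a voiceless labiodental fricative. The following trigger /ɟ/ is voiced, so /f/ must become voiced as well.
The voiced labiodental fricative is [v], so /f/ → [v].
At the second juncture, /ɣ/ likewise becomes [x] adjacent to /χ/.

[ŋɪvɟɔxχɔ]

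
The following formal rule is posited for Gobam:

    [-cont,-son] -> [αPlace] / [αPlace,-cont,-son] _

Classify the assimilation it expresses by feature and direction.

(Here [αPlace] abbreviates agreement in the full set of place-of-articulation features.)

The shared variable α links the value of the place features (abbreviated [Place]) on the target to the same value on the neighbouring segment, so place is the feature that assimilates.
Since the environment is written before the underscore, the trigger precedes the target; the direction is progressive.

progressive place assimilation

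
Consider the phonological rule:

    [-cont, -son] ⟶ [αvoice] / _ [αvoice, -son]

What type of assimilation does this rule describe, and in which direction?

The shared variable α links the value of [voice] on the target to the same value on the neighbouring segment, so voicing is the feature that assimilates.
Since the environment is written after the underscore, the trigger follows the target; the direction is regressive.

regressive voicing assimilation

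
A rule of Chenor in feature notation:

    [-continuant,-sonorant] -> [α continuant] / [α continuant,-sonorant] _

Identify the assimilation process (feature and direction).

The shared variable α links the value of [continuant] on the target to that of the neighbouring obstruent. [continuant] distinguishes stops from fricatives — a manner-of-articulation feature — so this is manner assimilation.
Since the environment is written before the underscore, the trigger precedes the target; the direction is progressive.

progressive manner assimilation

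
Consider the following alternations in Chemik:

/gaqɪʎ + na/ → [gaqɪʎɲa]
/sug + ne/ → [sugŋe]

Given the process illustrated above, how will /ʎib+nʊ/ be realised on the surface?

The data show progressive place assimilation: /n/ → [ɲ] after /ʎ/; /n/ → [ŋ] after /g/. In each pair only place changes, matching the preceding consonant, while manner and voice stay constant.
/n/ is a voiced alveolar nasal. The preceding trigger /b/ is bilabial, so /n/ must become bilabial as well.
A voiced bilabial nasal is [m], so the surface segment is [m].

[ʎibmʊ]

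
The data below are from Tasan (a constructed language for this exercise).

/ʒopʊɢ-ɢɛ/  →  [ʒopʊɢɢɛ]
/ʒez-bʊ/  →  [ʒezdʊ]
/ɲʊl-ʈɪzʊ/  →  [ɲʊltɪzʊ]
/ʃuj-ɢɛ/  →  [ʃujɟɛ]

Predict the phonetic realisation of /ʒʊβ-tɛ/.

[ʒʊβpɛ]

The data show progressive place assimilation: /b/ → [d] after /z/; /ʈ/ → [t] after /l/; /ɢ/ → [ɟ] after /j/. In each pair only place changes, matching the preceding consonant, while manner and voice stay constant.
Nothing changes in [ʒopʊɢɢɛ]: there the adjacent consonants already agree in place (/ɢ/ and /ɢ/ are both uvular), so this form is consistent with the same rule.
/t/ is a voiceless alveolar stop. The preceding trigger /β/ is bilabial, so /t/ must become bilabial as well.
A voiceless bilabial stop is [p], so the surface segment is [p].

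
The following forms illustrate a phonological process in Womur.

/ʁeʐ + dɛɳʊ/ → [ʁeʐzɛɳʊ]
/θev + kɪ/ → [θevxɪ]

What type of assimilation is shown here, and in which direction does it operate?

progressive manner assimilation

Comparing underlying and surface forms, /d/ → [z] is the alternation; the neighbouring /ʐ/ is constant.
/d/ is a stop while /ʐ/ is a fricative; the output [z] is a fricative, matching the trigger — so the feature that spreads is manner.
Place and voice are unchanged, so the assimilation is partial, not total.
The same holds elsewhere in the data: /k/ → [x] after /v/ (stop → fricative, matching a fricative) — only manner changes, and always toward the preceding segment.
The trigger is the preceding segment, so the direction is progressive (perseverative).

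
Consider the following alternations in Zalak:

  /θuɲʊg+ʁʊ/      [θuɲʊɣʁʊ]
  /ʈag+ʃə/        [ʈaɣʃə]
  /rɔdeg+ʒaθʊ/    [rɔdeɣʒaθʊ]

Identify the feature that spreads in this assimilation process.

manner

Comparing underlying and surface forms, /g/ → [ɣ] is the alternation; the neighbouring /ʁ/ is constant.
The change stop → fricative matches the manner of the following /ʁ/, identifying this as manner assimilation.
The other alternating forms pattern the same way: /g/ → [ɣ] before /ʃ/ (stop → fricative, matching a fricative); /g/ → [ɣ] before /ʒ/ (stop → fricative, matching a fricative) — only manner changes, and always toward the following segment.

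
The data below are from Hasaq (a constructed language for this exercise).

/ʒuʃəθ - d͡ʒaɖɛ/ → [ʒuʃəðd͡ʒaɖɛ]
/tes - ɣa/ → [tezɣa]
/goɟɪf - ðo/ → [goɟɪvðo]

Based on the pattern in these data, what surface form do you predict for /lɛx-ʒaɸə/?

[lɛɣʒaɸə]

The data show regressive voicing assimilation: /θ/ → [ð] before /d͡ʒ/; /s/ → [z] before /ɣ/; /f/ → [v] before /ð/. In each pair only voicing changes, matching the following consonant, while place and manner stay constant.
The rule targets /x/ (voiceless velar fricative), which sits before the trigger /ʒ/ (voiced).
Changing only its voicing to voiced gives [ɣ] — the voiced velar fricative.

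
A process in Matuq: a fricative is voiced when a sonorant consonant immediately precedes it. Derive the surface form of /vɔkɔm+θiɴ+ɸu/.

/θ/ is a voiceless dental fricative. The preceding trigger /m/ is voiced, so /θ/ must become voiced as well.
A voiced dental fricative is [ð], so the surface segment is [ð].
At the second juncture, /ɸ/ likewise becomes [β] adjacent to /ɴ/.

[vɔkɔmðiɴβu]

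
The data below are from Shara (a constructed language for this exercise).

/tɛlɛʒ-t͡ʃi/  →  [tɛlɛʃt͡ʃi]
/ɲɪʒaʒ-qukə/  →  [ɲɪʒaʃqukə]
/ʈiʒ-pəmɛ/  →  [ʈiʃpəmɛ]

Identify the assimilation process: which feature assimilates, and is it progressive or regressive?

Underlying /ʒ/ is realised as [ʃ] next to /t͡ʃ/; /t͡ʃ/ itself does not change.
The change voiced → voiceless matches the voicing of the following /t͡ʃ/, identifying this as voicing assimilation.
Place and manner are unchanged, so the assimilation is partial, not total.
Checking the remaining alternations: /ʒ/ → [ʃ] before /q/ (voiced → voiceless, matching voiceless); /ʒ/ → [ʃ] before /p/ (voiced → voiceless, matching voiceless) — only voicing changes, and always toward the following segment.
Since the segment that changes precedes the conditioning segment, the assimilation is regressive.

regressive voicing assimilation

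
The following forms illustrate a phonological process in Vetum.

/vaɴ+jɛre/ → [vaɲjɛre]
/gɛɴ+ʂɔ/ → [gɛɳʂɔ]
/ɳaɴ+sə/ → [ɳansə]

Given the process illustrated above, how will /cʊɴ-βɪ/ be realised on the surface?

[cʊmβɪ]

The data show regressive place assimilation: /ɴ/ → [ɲ] before /j/; /ɴ/ → [ɳ] before /ʂ/; /ɴ/ → [n] before /s/. In each pair only place changes, matching the following consonant, while manner and voice stay constant.
The rule targets /ɴ/ (voiced uvular nasal), which sits before the trigger /β/ (bilabial).
The voiced bilabial nasal is [m], so /ɴ/ → [m].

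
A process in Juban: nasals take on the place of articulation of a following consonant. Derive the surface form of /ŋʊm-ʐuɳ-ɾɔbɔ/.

The rule targets /m/ (voiced bilabial nasal), which sits before the trigger /ʐ/ (retroflex).
The voiced retroflex nasal is [ɳ], so /m/ → [ɳ].
At the second juncture, /ɳ/ likewise becomes [n] adjacent to /ɾ/.

[ŋʊɳʐunɾɔbɔ]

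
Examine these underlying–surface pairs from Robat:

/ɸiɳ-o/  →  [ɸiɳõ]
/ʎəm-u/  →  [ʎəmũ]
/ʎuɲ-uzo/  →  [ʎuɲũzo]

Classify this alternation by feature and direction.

progressive nasality assimilation (vowel nasalisation)

The vowel /o/ surfaces as nasalised [õ] next to the preceding nasal /ɳ/ — it has acquired the [+nasal] feature of its neighbour.
Likewise in the remaining data: /u/ → [ũ] after /m/; /u/ → [ũ] after /ɲ/ — each time a vowel is nasalised next to a preceding nasal.
Because the conditioning nasal is to the left of the vowel that changes, the process is progressive (perseverative).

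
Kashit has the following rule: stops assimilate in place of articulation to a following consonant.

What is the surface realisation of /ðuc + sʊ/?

[ðutsʊ]

The rule targets /c/ (voiceless palatal stop), which sits before the trigger /s/ (alveolar).
The voiceless alveolar stop is [t], so /c/ → [t].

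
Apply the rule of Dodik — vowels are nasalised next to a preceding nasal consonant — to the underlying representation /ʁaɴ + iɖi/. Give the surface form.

The vowel /i/ is adjacent to the preceding nasal /ɴ/, so it acquires [+nasal] and surfaces as [ĩ].

[ʁaɴĩɖi]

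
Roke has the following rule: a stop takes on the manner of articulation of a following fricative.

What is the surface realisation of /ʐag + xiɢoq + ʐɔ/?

[ʐaɣxiɢoχʐɔ]

The rule targets /g/ (voiced velar stop), which sits before the trigger /x/ (fricative).
A voiced velar fricative is [ɣ], so the surface segment is [ɣ].
At the second juncture, /q/ likewise becomes [χ] adjacent to /ʐ/.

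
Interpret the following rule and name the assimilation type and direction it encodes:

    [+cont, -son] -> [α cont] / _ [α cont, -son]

The shared variable α links the value of [cont] on the target to that of the neighbouring obstruent. [cont] distinguishes stops from fricatives — a manner-of-articulation feature — so this is manner assimilation.
Since the environment is written after the underscore, the trigger follows the target; the direction is regressive.

regressive manner assimilation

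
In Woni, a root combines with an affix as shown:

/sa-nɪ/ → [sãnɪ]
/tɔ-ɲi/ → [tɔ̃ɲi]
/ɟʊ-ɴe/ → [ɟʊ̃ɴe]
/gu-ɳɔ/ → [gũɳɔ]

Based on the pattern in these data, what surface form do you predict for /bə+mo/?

[bə̃mo]

The data show regressive nasality assimilation (vowel nasalisation): /a/ → [ã] before /n/; /ɔ/ → [ɔ̃] before /ɲ/; /ʊ/ → [ʊ̃] before /ɴ/; /u/ → [ũ] before /ɳ/ — a vowel is nasalised by an immediately following nasal consonant.
/ə/ sits next to the nasal /m/ and is therefore nasalised to [ə̃].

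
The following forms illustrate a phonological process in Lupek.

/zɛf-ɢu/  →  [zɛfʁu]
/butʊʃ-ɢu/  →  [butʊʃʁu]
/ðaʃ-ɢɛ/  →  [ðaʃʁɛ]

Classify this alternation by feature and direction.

progressive manner assimilation

Underlying /ɢ/ is realised as [ʁ] next to /f/; /f/ itself does not change.
The change stop → fricative matches the manner of the preceding /f/, identifying this as manner assimilation.
Place and voice are unchanged, so the assimilation is partial, not total.
The same holds elsewhere in the data: /ɢ/ → [ʁ] after /ʃ/ (stop → fricative, matching a fricative) — only manner changes, and always toward the preceding segment.
Since the segment that changes follows the conditioning segment, the assimilation is progressive.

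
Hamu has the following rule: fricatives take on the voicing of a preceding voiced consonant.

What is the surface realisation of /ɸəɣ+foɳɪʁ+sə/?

/f/ is a voiceless labiodental fricative. The preceding trigger /ɣ/ is voiced, so /f/ must become voiced as well.
Changing only its voicing to voiced gives [v] — the voiced labiodental fricative.
At the second juncture, /s/ likewise becomes [z] adjacent to /ʁ/.

[ɸəɣvoɳɪʁzə]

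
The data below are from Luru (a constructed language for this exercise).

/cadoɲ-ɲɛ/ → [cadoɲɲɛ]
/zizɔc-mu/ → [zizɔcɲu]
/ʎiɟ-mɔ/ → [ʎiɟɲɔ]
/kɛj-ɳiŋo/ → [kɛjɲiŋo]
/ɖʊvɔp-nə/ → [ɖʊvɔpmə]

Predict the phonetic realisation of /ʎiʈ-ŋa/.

[ʎiʈɳa]

The data show progressive place assimilation: /m/ → [ɲ] after /c/; /m/ → [ɲ] after /ɟ/; /ɳ/ → [ɲ] after /j/; /n/ → [m] after /p/. In each pair only place changes, matching the preceding consonant, while manner and voice stay constant.
Nothing changes in [cadoɲɲɛ]: there the adjacent consonants already agree in place (/ɲ/ and /ɲ/ are both palatal), so this form is consistent with the same rule.
/ŋ/ is a voiced velar nasal. The preceding trigger /ʈ/ is retroflex, so /ŋ/ must become retroflex as well.
The voiced retroflex nasal is [ɳ], so /ŋ/ → [ɳ].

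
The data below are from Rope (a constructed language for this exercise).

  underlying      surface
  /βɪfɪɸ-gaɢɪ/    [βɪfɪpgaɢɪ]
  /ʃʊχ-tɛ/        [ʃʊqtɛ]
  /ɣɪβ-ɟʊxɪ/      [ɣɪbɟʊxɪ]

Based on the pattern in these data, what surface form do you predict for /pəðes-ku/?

The data show regressive manner assimilation: /ɸ/ → [p] before /g/; /χ/ → [q] before /t/; /β/ → [b] before /ɟ/. In each pair only manner changes, matching the following consonant, while place and voice stay constant.
/s/ is a voiceless alveolar fricative. The following trigger /k/ is a stop, so /s/ must become a stop as well.
A voiceless alveolar stop is [t], so the surface segment is [t].

[pəðetku]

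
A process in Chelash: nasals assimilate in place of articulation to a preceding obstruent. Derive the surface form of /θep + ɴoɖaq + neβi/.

[θepmoɖaqɴeβi]

/ɴ/ is a voiced uvular nasal. The preceding trigger /p/ is bilabial, so /ɴ/ must become bilabial as well.
The voiced bilabial nasal is [m], so /ɴ/ → [m].
At the second juncture, /n/ likewise becomes [ɴ] adjacent to /q/.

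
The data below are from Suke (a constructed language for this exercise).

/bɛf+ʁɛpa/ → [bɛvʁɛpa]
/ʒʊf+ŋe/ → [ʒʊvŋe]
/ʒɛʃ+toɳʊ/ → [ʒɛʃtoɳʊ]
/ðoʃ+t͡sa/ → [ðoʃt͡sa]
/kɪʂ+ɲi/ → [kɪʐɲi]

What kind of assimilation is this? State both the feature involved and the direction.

The segment that alternates is /f/, which surfaces as [v] when adjacent to /ʁ/.
/f/ is voiceless while /ʁ/ is voiced; the output [v] is voiced, matching the trigger — so the feature that spreads is voicing.
Place and manner are unchanged, so the assimilation is partial, not total.
The other alternating forms pattern the same way: /f/ → [v] before /ŋ/ (voiceless → voiced, matching voiced); /ʂ/ → [ʐ] before /ɲ/ (voiceless → voiced, matching voiced) — only voicing changes, and always toward the following segment.
Nothing changes in [ʒɛʃtoɳʊ], [ðoʃt͡sa]: there the adjacent consonants already agree in voicing (/ʃ/ and /t/ are both voiceless; /ʃ/ and /t͡s/ are both voiceless), so these forms are consistent with the same rule.
The trigger is the following segment, so the direction is regressive (anticipatory).

regressive voicing assimilation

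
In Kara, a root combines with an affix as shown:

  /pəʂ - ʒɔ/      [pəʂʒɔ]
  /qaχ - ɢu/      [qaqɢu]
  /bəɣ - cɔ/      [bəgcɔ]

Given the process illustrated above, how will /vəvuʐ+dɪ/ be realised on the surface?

[vəvuɖdɪ]

The data show regressive manner assimilation: /χ/ → [q] before /ɢ/; /ɣ/ → [g] before /c/. In each pair only manner changes, matching the following consonant, while place and voice stay constant.
No alternation appears in [pəʂʒɔ]: there the adjacent consonants already agree in manner (/ʂ/ and /ʒ/ are both fricatives), so this form is consistent with the same rule.
The rule targets /ʐ/ (voiced retroflex fricative), which sits before the trigger /d/ (stop).
The voiced retroflex stop is [ɖ], so /ʐ/ → [ɖ].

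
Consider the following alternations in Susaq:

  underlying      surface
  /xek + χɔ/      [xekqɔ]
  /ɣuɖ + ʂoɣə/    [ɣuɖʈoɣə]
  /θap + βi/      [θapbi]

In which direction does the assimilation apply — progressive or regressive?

progressive

Comparing underlying and surface forms, /χ/ → [q] is the alternation; the neighbouring /k/ is constant.
The change fricative → stop matches the manner of the preceding /k/, identifying this as manner assimilation.
Checking the remaining alternations: /ʂ/ → [ʈ] after /ɖ/ (fricative → stop, matching a stop); /β/ → [b] after /p/ (fricative → stop, matching a stop) — only manner changes, and always toward the preceding segment.
The trigger is the preceding segment, so the direction is progressive (perseverative).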